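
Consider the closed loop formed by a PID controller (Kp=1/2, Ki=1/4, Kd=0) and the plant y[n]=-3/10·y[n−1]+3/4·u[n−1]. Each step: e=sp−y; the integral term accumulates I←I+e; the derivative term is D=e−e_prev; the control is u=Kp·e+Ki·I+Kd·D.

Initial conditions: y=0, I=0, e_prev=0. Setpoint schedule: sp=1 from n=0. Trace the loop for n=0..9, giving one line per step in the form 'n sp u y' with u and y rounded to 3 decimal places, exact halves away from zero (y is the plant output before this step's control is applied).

(exact arithmetic carried between steps; '≈' marks a value shown rounded to 6 d.p. or computed from one; I and e_prev carry over from the previous line; the table rounds u and y to 3 d.p., halves away from zero)
n=0: y=0, sp=1, e=sp−y=1; I=1, D=e−e_prev=1; u=1/2·1+1/4·1+0·1=0.75; next y=-3/10·0+3/4·0.75=0.5625
n=1: y=0.5625, sp=1, e=sp−y=0.4375; I=1.4375, D=e−e_prev=-0.5625; u=1/2·0.4375+1/4·1.4375+0·(-0.5625)=0.578125; next y=-3/10·0.5625+3/4·0.578125≈0.264844
n=2: y≈0.264844, sp=1, e=sp−y≈0.735156; I≈2.172656, D=e−e_prev≈0.297656; u=1/2·0.735156+1/4·2.172656+0·0.297656≈0.910742; next y=-3/10·0.264844+3/4·0.910742≈0.603604
n=3: y≈0.603604, sp=1, e=sp−y≈0.396396; I≈2.569053, D=e−e_prev≈-0.338760; u=1/2·0.396396+1/4·2.569053+0·(-0.338760)≈0.840461; next y=-3/10·0.603604+3/4·0.840461≈0.449265
n=4: y≈0.449265, sp=1, e=sp−y≈0.550735; I≈3.119788, D=e−e_prev≈0.154339; u=1/2·0.550735+1/4·3.119788+0·0.154339≈1.055314; next y=-3/10·0.449265+3/4·1.055314≈0.656706
n=5: y≈0.656706, sp=1, e=sp−y≈0.343294; I≈3.463081, D=e−e_prev≈-0.207441; u=1/2·0.343294+1/4·3.463081+0·(-0.207441)≈1.037417; next y=-3/10·0.656706+3/4·1.037417≈0.581051
n=6: y≈0.581051, sp=1, e=sp−y≈0.418949; I≈3.882030, D=e−e_prev≈0.075655; u=1/2·0.418949+1/4·3.882030+0·0.075655≈1.179982; next y=-3/10·0.581051+3/4·1.179982≈0.710671
n=7: y≈0.710671, sp=1, e=sp−y≈0.289329; I≈4.171359, D=e−e_prev≈-0.129620; u=1/2·0.289329+1/4·4.171359+0·(-0.129620)≈1.187504; next y=-3/10·0.710671+3/4·1.187504≈0.677427
n=8: y≈0.677427, sp=1, e=sp−y≈0.322573; I≈4.493932, D=e−e_prev≈0.033245; u=1/2·0.322573+1/4·4.493932+0·0.033245≈1.284770; next y=-3/10·0.677427+3/4·1.284770≈0.760349
n=9: y≈0.760349, sp=1, e=sp−y≈0.239651; I≈4.733583, D=e−e_prev≈-0.082923; u=1/2·0.239651+1/4·4.733583+0·(-0.082923)≈1.303221; next y=-3/10·0.760349+3/4·1.303221≈0.749311

0 1 0.750 0.000
1 1 0.578 0.563
2 1 0.911 0.265
3 1 0.840 0.604
4 1 1.055 0.449
5 1 1.037 0.657
6 1 1.180 0.581
7 1 1.188 0.711
8 1 1.285 0.677
9 1 1.303 0.760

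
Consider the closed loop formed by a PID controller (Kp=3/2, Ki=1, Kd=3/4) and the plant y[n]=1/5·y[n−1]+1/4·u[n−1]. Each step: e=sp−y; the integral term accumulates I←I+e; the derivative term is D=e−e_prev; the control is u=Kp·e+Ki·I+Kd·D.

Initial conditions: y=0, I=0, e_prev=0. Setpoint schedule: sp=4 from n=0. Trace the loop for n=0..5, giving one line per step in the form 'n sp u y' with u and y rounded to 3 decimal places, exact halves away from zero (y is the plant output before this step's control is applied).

0 4 13.000 0.000
1 4 3.438 3.250
2 4 12.282 1.509
3 4 7.412 3.372
4 4 12.183 2.528
5 4 9.695 3.551

(exact arithmetic carried between steps; '≈' marks a value shown rounded to 6 d.p. or computed from one; I and e_prev carry over from the previous line; the table rounds u and y to 3 d.p., halves away from zero)
n=0: y=0, sp=4, e=sp−y=4; I=4, D=e−e_prev=4; u=3/2·4+1·4+3/4·4=13; next y=1/5·0+1/4·13=3.25
n=1: y=3.25, sp=4, e=sp−y=0.75; I=4.75, D=e−e_prev=-3.25; u=3/2·0.75+1·4.75+3/4·(-3.25)=3.4375; next y=1/5·3.25+1/4·3.4375=1.509375
n=2: y=1.509375, sp=4, e=sp−y=2.490625; I=7.240625, D=e−e_prev=1.740625; u=3/2·2.490625+1·7.240625+3/4·1.740625≈12.282031; next y=1/5·1.509375+1/4·12.282031≈3.372383
n=3: y≈3.372383, sp=4, e=sp−y≈0.627617; I≈7.868242, D=e−e_prev≈-1.863008; u=3/2·0.627617+1·7.868242+3/4·(-1.863008)≈7.412412; next y=1/5·3.372383+1/4·7.412412≈2.527580
n=4: y≈2.527580, sp=4, e=sp−y≈1.472420; I≈9.340663, D=e−e_prev≈0.844803; u=3/2·1.472420+1·9.340663+3/4·0.844803≈12.182896; next y=1/5·2.527580+1/4·12.182896≈3.551240
n=5: y≈3.551240, sp=4, e=sp−y≈0.448760; I≈9.789423, D=e−e_prev≈-1.023660; u=3/2·0.448760+1·9.789423+3/4·(-1.023660)≈9.694818; next y=1/5·3.551240+1/4·9.694818≈3.133952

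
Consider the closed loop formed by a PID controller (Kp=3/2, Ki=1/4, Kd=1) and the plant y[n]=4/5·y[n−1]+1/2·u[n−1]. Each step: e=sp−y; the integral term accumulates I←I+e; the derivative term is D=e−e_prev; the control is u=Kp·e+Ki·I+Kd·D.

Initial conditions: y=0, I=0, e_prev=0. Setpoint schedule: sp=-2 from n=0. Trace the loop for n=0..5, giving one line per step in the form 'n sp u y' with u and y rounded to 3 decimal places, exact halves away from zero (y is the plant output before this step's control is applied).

0 -2 -5.500 0.000
1 -2 3.563 -2.750
2 -2 -5.411 -0.419
3 -2 3.735 -3.040
4 -2 -5.434 -0.565
5 -2 3.844 -3.169

(exact arithmetic carried between steps; '≈' marks a value shown rounded to 6 d.p. or computed from one; I and e_prev carry over from the previous line; the table rounds u and y to 3 d.p., halves away from zero)
n=0: y=0, sp=-2, e=sp−y=-2; I=-2, D=e−e_prev=-2; u=3/2·(-2)+1/4·(-2)+1·(-2)=-5.5; next y=4/5·0+1/2·(-5.5)=-2.75
n=1: y=-2.75, sp=-2, e=sp−y=0.75; I=-1.25, D=e−e_prev=2.75; u=3/2·0.75+1/4·(-1.25)+1·2.75=3.5625; next y=4/5·(-2.75)+1/2·3.5625=-0.41875
n=2: y=-0.41875, sp=-2, e=sp−y=-1.58125; I=-2.83125, D=e−e_prev=-2.33125; u=3/2·(-1.58125)+1/4·(-2.83125)+1·(-2.33125)≈-5.410938; next y=4/5·(-0.41875)+1/2·(-5.410938)≈-3.040469
n=3: y≈-3.040469, sp=-2, e=sp−y≈1.040469; I≈-1.790781, D=e−e_prev≈2.621719; u=3/2·1.040469+1/4·(-1.790781)+1·2.621719≈3.734727; next y=4/5·(-3.040469)+1/2·3.734727≈-0.565012
n=4: y≈-0.565012, sp=-2, e=sp−y≈-1.434988; I≈-3.225770, D=e−e_prev≈-2.475457; u=3/2·(-1.434988)+1/4·(-3.225770)+1·(-2.475457)≈-5.434382; next y=4/5·(-0.565012)+1/2·(-5.434382)≈-3.169200
n=5: y≈-3.169200, sp=-2, e=sp−y≈1.169200; I≈-2.056569, D=e−e_prev≈2.604189; u=3/2·1.169200+1/4·(-2.056569)+1·2.604189≈3.843847; next y=4/5·(-3.169200)+1/2·3.843847≈-0.613437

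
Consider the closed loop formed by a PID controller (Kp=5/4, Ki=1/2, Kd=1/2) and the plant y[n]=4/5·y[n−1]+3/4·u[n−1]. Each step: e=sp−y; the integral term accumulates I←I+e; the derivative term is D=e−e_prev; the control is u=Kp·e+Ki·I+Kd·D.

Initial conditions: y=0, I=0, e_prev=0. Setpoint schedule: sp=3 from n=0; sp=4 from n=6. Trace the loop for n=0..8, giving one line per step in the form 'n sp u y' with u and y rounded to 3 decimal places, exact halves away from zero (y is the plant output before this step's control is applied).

(exact arithmetic carried between steps; '≈' marks a value shown rounded to 6 d.p. or computed from one; I and e_prev carry over from the previous line; the table rounds u and y to 3 d.p., halves away from zero)
n=0: y=0, sp=3, e=sp−y=3; I=3, D=e−e_prev=3; u=5/4·3+1/2·3+1/2·3=6.75; next y=4/5·0+3/4·6.75=5.0625
n=1: y=5.0625, sp=3, e=sp−y=-2.0625; I=0.9375, D=e−e_prev=-5.0625; u=5/4·(-2.0625)+1/2·0.9375+1/2·(-5.0625)=-4.640625; next y=4/5·5.0625+3/4·(-4.640625)≈0.569531
n=2: y≈0.569531, sp=3, e=sp−y≈2.430469; I≈3.367969, D=e−e_prev≈4.492969; u=5/4·2.430469+1/2·3.367969+1/2·4.492969≈6.968555; next y=4/5·0.569531+3/4·6.968555≈5.682041
n=3: y≈5.682041, sp=3, e=sp−y≈-2.682041; I≈0.685928, D=e−e_prev≈-5.112510; u=5/4·(-2.682041)+1/2·0.685928+1/2·(-5.112510)≈-5.565842; next y=4/5·5.682041+3/4·(-5.565842)≈0.371251
n=4: y≈0.371251, sp=3, e=sp−y≈2.628749; I≈3.314677, D=e−e_prev≈5.310790; u=5/4·2.628749+1/2·3.314677+1/2·5.310790≈7.598669; next y=4/5·0.371251+3/4·7.598669≈5.996003
n=5: y≈5.996003, sp=3, e=sp−y≈-2.996003; I≈0.318674, D=e−e_prev≈-5.624752; u=5/4·(-2.996003)+1/2·0.318674+1/2·(-5.624752)≈-6.398043; next y=4/5·5.996003+3/4·(-6.398043)≈-0.001730
n=6: y≈-0.001730, sp=4, e=sp−y≈4.001730; I≈4.320403, D=e−e_prev≈6.997733; u=5/4·4.001730+1/2·4.320403+1/2·6.997733≈10.661230; next y=4/5·(-0.001730)+3/4·10.661230≈7.994539
n=7: y≈7.994539, sp=4, e=sp−y≈-3.994539; I≈0.325865, D=e−e_prev≈-7.996269; u=5/4·(-3.994539)+1/2·0.325865+1/2·(-7.996269)≈-8.828376; next y=4/5·7.994539+3/4·(-8.828376)≈-0.225651
n=8: y≈-0.225651, sp=4, e=sp−y≈4.225651; I≈4.551515, D=e−e_prev≈8.220189; u=5/4·4.225651+1/2·4.551515+1/2·8.220189≈11.667916; next y=4/5·(-0.225651)+3/4·11.667916≈8.570416

0 3 6.750 0.000
1 3 -4.641 5.063
2 3 6.969 0.570
3 3 -5.566 5.682
4 3 7.599 0.371
5 3 -6.398 5.996
6 4 10.661 -0.002
7 4 -8.828 7.995
8 4 11.668 -0.226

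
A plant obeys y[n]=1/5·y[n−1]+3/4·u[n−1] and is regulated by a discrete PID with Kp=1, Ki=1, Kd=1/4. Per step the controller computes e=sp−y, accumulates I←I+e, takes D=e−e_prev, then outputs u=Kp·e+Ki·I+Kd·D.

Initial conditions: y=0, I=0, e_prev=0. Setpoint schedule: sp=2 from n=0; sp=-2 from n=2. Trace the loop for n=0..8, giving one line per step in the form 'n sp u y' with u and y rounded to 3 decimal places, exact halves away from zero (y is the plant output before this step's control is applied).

0 2 4.500 0.000
1 2 -1.594 3.375
2 -2 -2.361 -0.520
3 -2 -0.767 -1.874
4 -2 -3.311 -0.950
5 -2 -0.253 -2.673
6 -2 -4.395 -0.724
7 -2 0.929 -3.441
8 -2 -6.071 0.009

(exact arithmetic carried between steps; '≈' marks a value shown rounded to 6 d.p. or computed from one; I and e_prev carry over from the previous line; the table rounds u and y to 3 d.p., halves away from zero)
n=0: y=0, sp=2, e=sp−y=2; I=2, D=e−e_prev=2; u=1·2+1·2+1/4·2=4.5; next y=1/5·0+3/4·4.5=3.375
n=1: y=3.375, sp=2, e=sp−y=-1.375; I=0.625, D=e−e_prev=-3.375; u=1·(-1.375)+1·0.625+1/4·(-3.375)=-1.59375; next y=1/5·3.375+3/4·(-1.59375)≈-0.520313
n=2: y≈-0.520313, sp=-2, e=sp−y≈-1.479688; I≈-0.854688, D=e−e_prev≈-0.104688; u=1·(-1.479688)+1·(-0.854688)+1/4·(-0.104688)≈-2.360547; next y=1/5·(-0.520313)+3/4·(-2.360547)≈-1.874473
n=3: y≈-1.874473, sp=-2, e=sp−y≈-0.125527; I≈-0.980215, D=e−e_prev≈1.354160; u=1·(-0.125527)+1·(-0.980215)+1/4·1.354160≈-0.767202; next y=1/5·(-1.874473)+3/4·(-0.767202)≈-0.950296
n=4: y≈-0.950296, sp=-2, e=sp−y≈-1.049704; I≈-2.029919, D=e−e_prev≈-0.924177; u=1·(-1.049704)+1·(-2.029919)+1/4·(-0.924177)≈-3.310667; next y=1/5·(-0.950296)+3/4·(-3.310667)≈-2.673059
n=5: y≈-2.673059, sp=-2, e=sp−y≈0.673059; I≈-1.356859, D=e−e_prev≈1.722763; u=1·0.673059+1·(-1.356859)+1/4·1.722763≈-0.253109; next y=1/5·(-2.673059)+3/4·(-0.253109)≈-0.724444
n=6: y≈-0.724444, sp=-2, e=sp−y≈-1.275556; I≈-2.632416, D=e−e_prev≈-1.948615; u=1·(-1.275556)+1·(-2.632416)+1/4·(-1.948615)≈-4.395125; next y=1/5·(-0.724444)+3/4·(-4.395125)≈-3.441233
n=7: y≈-3.441233, sp=-2, e=sp−y≈1.441233; I≈-1.191183, D=e−e_prev≈2.716789; u=1·1.441233+1·(-1.191183)+1/4·2.716789≈0.929247; next y=1/5·(-3.441233)+3/4·0.929247≈0.008689
n=8: y≈0.008689, sp=-2, e=sp−y≈-2.008689; I≈-3.199872, D=e−e_prev≈-3.449922; u=1·(-2.008689)+1·(-3.199872)+1/4·(-3.449922)≈-6.071041; next y=1/5·0.008689+3/4·(-6.071041)≈-4.551543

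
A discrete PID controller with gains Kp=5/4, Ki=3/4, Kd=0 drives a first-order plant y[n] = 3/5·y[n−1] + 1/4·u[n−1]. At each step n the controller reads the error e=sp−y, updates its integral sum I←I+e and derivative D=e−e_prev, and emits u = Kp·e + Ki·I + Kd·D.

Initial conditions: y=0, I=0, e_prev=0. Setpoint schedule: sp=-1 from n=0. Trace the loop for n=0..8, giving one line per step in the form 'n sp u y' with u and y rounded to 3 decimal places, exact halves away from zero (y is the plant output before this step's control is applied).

0 -1 -2.000 0.000
1 -1 -1.750 -0.500
2 -1 -1.650 -0.738
3 -1 -1.612 -0.855
4 -1 -1.599 -0.916
5 -1 -1.595 -0.949
6 -1 -1.595 -0.968
7 -1 -1.596 -0.980
8 -1 -1.597 -0.987

(exact arithmetic carried between steps; '≈' marks a value shown rounded to 6 d.p. or computed from one; I and e_prev carry over from the previous line; the table rounds u and y to 3 d.p., halves away from zero)
n=0: y=0, sp=-1, e=sp−y=-1; I=-1, D=e−e_prev=-1; u=5/4·(-1)+3/4·(-1)+0·(-1)=-2; next y=3/5·0+1/4·(-2)=-0.5
n=1: y=-0.5, sp=-1, e=sp−y=-0.5; I=-1.5, D=e−e_prev=0.5; u=5/4·(-0.5)+3/4·(-1.5)+0·0.5=-1.75; next y=3/5·(-0.5)+1/4·(-1.75)=-0.7375
n=2: y=-0.7375, sp=-1, e=sp−y=-0.2625; I=-1.7625, D=e−e_prev=0.2375; u=5/4·(-0.2625)+3/4·(-1.7625)+0·0.2375=-1.65; next y=3/5·(-0.7375)+1/4·(-1.65)=-0.855
n=3: y=-0.855, sp=-1, e=sp−y=-0.145; I=-1.9075, D=e−e_prev=0.1175; u=5/4·(-0.145)+3/4·(-1.9075)+0·0.1175=-1.611875; next y=3/5·(-0.855)+1/4·(-1.611875)≈-0.915969
n=4: y≈-0.915969, sp=-1, e=sp−y≈-0.084031; I≈-1.991531, D=e−e_prev≈0.060969; u=5/4·(-0.084031)+3/4·(-1.991531)+0·0.060969≈-1.598688; next y=3/5·(-0.915969)+1/4·(-1.598688)≈-0.949253
n=5: y≈-0.949253, sp=-1, e=sp−y≈-0.050747; I≈-2.042278, D=e−e_prev≈0.033284; u=5/4·(-0.050747)+3/4·(-2.042278)+0·0.033284≈-1.595142; next y=3/5·(-0.949253)+1/4·(-1.595142)≈-0.968337
n=6: y≈-0.968337, sp=-1, e=sp−y≈-0.031663; I≈-2.073941, D=e−e_prev≈0.019084; u=5/4·(-0.031663)+3/4·(-2.073941)+0·0.019084≈-1.595034; next y=3/5·(-0.968337)+1/4·(-1.595034)≈-0.979761
n=7: y≈-0.979761, sp=-1, e=sp−y≈-0.020239; I≈-2.094180, D=e−e_prev≈0.011423; u=5/4·(-0.020239)+3/4·(-2.094180)+0·0.011423≈-1.595934; next y=3/5·(-0.979761)+1/4·(-1.595934)≈-0.986840
n=8: y≈-0.986840, sp=-1, e=sp−y≈-0.013160; I≈-2.107340, D=e−e_prev≈0.007079; u=5/4·(-0.013160)+3/4·(-2.107340)+0·0.007079≈-1.596955; next y=3/5·(-0.986840)+1/4·(-1.596955)≈-0.991343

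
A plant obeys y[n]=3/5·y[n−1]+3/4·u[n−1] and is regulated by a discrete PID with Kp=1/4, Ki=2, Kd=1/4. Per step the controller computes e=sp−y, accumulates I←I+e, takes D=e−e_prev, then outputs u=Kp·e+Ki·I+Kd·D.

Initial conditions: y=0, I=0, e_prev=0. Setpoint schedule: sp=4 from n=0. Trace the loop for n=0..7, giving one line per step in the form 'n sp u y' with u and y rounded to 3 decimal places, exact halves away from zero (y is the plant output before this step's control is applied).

0 4 10.000 0.000
1 4 -1.750 7.500
2 4 3.906 3.188
3 4 0.316 4.842
4 4 3.295 3.143
5 4 1.550 4.357
6 4 2.591 3.776
7 4 1.812 4.209

(exact arithmetic carried between steps; '≈' marks a value shown rounded to 6 d.p. or computed from one; I and e_prev carry over from the previous line; the table rounds u and y to 3 d.p., halves away from zero)
n=0: y=0, sp=4, e=sp−y=4; I=4, D=e−e_prev=4; u=1/4·4+2·4+1/4·4=10; next y=3/5·0+3/4·10=7.5
n=1: y=7.5, sp=4, e=sp−y=-3.5; I=0.5, D=e−e_prev=-7.5; u=1/4·(-3.5)+2·0.5+1/4·(-7.5)=-1.75; next y=3/5·7.5+3/4·(-1.75)=3.1875
n=2: y=3.1875, sp=4, e=sp−y=0.8125; I=1.3125, D=e−e_prev=4.3125; u=1/4·0.8125+2·1.3125+1/4·4.3125=3.90625; next y=3/5·3.1875+3/4·3.90625≈4.842188
n=3: y≈4.842188, sp=4, e=sp−y≈-0.842188; I≈0.470313, D=e−e_prev≈-1.654688; u=1/4·(-0.842188)+2·0.470313+1/4·(-1.654688)≈0.316406; next y=3/5·4.842188+3/4·0.316406≈3.142617
n=4: y≈3.142617, sp=4, e=sp−y≈0.857383; I≈1.327695, D=e−e_prev≈1.699570; u=1/4·0.857383+2·1.327695+1/4·1.699570≈3.294629; next y=3/5·3.142617+3/4·3.294629≈4.356542
n=5: y≈4.356542, sp=4, e=sp−y≈-0.356542; I≈0.971153, D=e−e_prev≈-1.213925; u=1/4·(-0.356542)+2·0.971153+1/4·(-1.213925)≈1.549690; next y=3/5·4.356542+3/4·1.549690≈3.776193
n=6: y≈3.776193, sp=4, e=sp−y≈0.223807; I≈1.194961, D=e−e_prev≈0.580349; u=1/4·0.223807+2·1.194961+1/4·0.580349≈2.590961; next y=3/5·3.776193+3/4·2.590961≈4.208936
n=7: y≈4.208936, sp=4, e=sp−y≈-0.208936; I≈0.986025, D=e−e_prev≈-0.432743; u=1/4·(-0.208936)+2·0.986025+1/4·(-0.432743)≈1.811630; next y=3/5·4.208936+3/4·1.811630≈3.884084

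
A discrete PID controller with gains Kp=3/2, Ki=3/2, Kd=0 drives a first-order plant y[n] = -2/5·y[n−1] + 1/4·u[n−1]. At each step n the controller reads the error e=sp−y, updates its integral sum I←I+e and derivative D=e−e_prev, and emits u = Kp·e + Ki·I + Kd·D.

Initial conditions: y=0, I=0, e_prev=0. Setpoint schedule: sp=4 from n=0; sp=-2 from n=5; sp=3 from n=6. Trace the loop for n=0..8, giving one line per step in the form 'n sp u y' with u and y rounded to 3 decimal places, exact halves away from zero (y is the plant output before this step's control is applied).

0 4 12.000 0.000
1 4 9.000 3.000
2 4 16.350 1.050
3 4 12.923 3.668
4 4 19.133 1.764
5 -2 -2.455 4.078
6 3 22.396 -2.245
7 3 4.038 6.497
8 3 23.051 -1.589

(exact arithmetic carried between steps; '≈' marks a value shown rounded to 6 d.p. or computed from one; I and e_prev carry over from the previous line; the table rounds u and y to 3 d.p., halves away from zero)
n=0: y=0, sp=4, e=sp−y=4; I=4, D=e−e_prev=4; u=3/2·4+3/2·4+0·4=12; next y=-2/5·0+1/4·12=3
n=1: y=3, sp=4, e=sp−y=1; I=5, D=e−e_prev=-3; u=3/2·1+3/2·5+0·(-3)=9; next y=-2/5·3+1/4·9=1.05
n=2: y=1.05, sp=4, e=sp−y=2.95; I=7.95, D=e−e_prev=1.95; u=3/2·2.95+3/2·7.95+0·1.95=16.35; next y=-2/5·1.05+1/4·16.35=3.6675
n=3: y=3.6675, sp=4, e=sp−y=0.3325; I=8.2825, D=e−e_prev=-2.6175; u=3/2·0.3325+3/2·8.2825+0·(-2.6175)=12.9225; next y=-2/5·3.6675+1/4·12.9225=1.763625
n=4: y=1.763625, sp=4, e=sp−y=2.236375; I=10.518875, D=e−e_prev=1.903875; u=3/2·2.236375+3/2·10.518875+0·1.903875=19.132875; next y=-2/5·1.763625+1/4·19.132875≈4.077769
n=5: y≈4.077769, sp=-2, e=sp−y≈-6.077769; I≈4.441106, D=e−e_prev≈-8.314144; u=3/2·(-6.077769)+3/2·4.441106+0·(-8.314144)≈-2.454994; next y=-2/5·4.077769+1/4·(-2.454994)≈-2.244856
n=6: y≈-2.244856, sp=3, e=sp−y≈5.244856; I≈9.685962, D=e−e_prev≈11.322625; u=3/2·5.244856+3/2·9.685962+0·11.322625≈22.396227; next y=-2/5·(-2.244856)+1/4·22.396227≈6.496999
n=7: y≈6.496999, sp=3, e=sp−y≈-3.496999; I≈6.188963, D=e−e_prev≈-8.741855; u=3/2·(-3.496999)+3/2·6.188963+0·(-8.741855)≈4.037946; next y=-2/5·6.496999+1/4·4.037946≈-1.589313
n=8: y≈-1.589313, sp=3, e=sp−y≈4.589313; I≈10.778276, D=e−e_prev≈8.086312; u=3/2·4.589313+3/2·10.778276+0·8.086312≈23.051384; next y=-2/5·(-1.589313)+1/4·23.051384≈6.398571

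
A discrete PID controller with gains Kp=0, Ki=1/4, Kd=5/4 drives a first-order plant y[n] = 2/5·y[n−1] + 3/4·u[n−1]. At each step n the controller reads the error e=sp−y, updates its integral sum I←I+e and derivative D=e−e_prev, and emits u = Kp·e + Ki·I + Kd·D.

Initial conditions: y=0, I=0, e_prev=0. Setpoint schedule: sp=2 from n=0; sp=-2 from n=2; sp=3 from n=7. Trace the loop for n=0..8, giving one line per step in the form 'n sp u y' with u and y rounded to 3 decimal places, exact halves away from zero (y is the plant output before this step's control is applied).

(exact arithmetic carried between steps; '≈' marks a value shown rounded to 6 d.p. or computed from one; I and e_prev carry over from the previous line; the table rounds u and y to 3 d.p., halves away from zero)
n=0: y=0, sp=2, e=sp−y=2; I=2, D=e−e_prev=2; u=0·2+1/4·2+5/4·2=3; next y=2/5·0+3/4·3=2.25
n=1: y=2.25, sp=2, e=sp−y=-0.25; I=1.75, D=e−e_prev=-2.25; u=0·(-0.25)+1/4·1.75+5/4·(-2.25)=-2.375; next y=2/5·2.25+3/4·(-2.375)=-0.88125
n=2: y=-0.88125, sp=-2, e=sp−y=-1.11875; I=0.63125, D=e−e_prev=-0.86875; u=0·(-1.11875)+1/4·0.63125+5/4·(-0.86875)=-0.928125; next y=2/5·(-0.88125)+3/4·(-0.928125)≈-1.048594
n=3: y≈-1.048594, sp=-2, e=sp−y≈-0.951406; I≈-0.320156, D=e−e_prev≈0.167344; u=0·(-0.951406)+1/4·(-0.320156)+5/4·0.167344≈0.129141; next y=2/5·(-1.048594)+3/4·0.129141≈-0.322582
n=4: y≈-0.322582, sp=-2, e=sp−y≈-1.677418; I≈-1.997574, D=e−e_prev≈-0.726012; u=0·(-1.677418)+1/4·(-1.997574)+5/4·(-0.726012)≈-1.406908; next y=2/5·(-0.322582)+3/4·(-1.406908)≈-1.184214
n=5: y≈-1.184214, sp=-2, e=sp−y≈-0.815786; I≈-2.813360, D=e−e_prev≈0.861632; u=0·(-0.815786)+1/4·(-2.813360)+5/4·0.861632≈0.373700; next y=2/5·(-1.184214)+3/4·0.373700≈-0.193411
n=6: y≈-0.193411, sp=-2, e=sp−y≈-1.806589; I≈-4.619950, D=e−e_prev≈-0.990803; u=0·(-1.806589)+1/4·(-4.619950)+5/4·(-0.990803)≈-2.393491; next y=2/5·(-0.193411)+3/4·(-2.393491)≈-1.872483
n=7: y≈-1.872483, sp=3, e=sp−y≈4.872483; I≈0.252533, D=e−e_prev≈6.679072; u=0·4.872483+1/4·0.252533+5/4·6.679072≈8.411974; next y=2/5·(-1.872483)+3/4·8.411974≈5.559987
n=8: y≈5.559987, sp=3, e=sp−y≈-2.559987; I≈-2.307454, D=e−e_prev≈-7.432470; u=0·(-2.559987)+1/4·(-2.307454)+5/4·(-7.432470)≈-9.867451; next y=2/5·5.559987+3/4·(-9.867451)≈-5.176593

0 2 3.000 0.000
1 2 -2.375 2.250
2 -2 -0.928 -0.881
3 -2 0.129 -1.049
4 -2 -1.407 -0.323
5 -2 0.374 -1.184
6 -2 -2.393 -0.193
7 3 8.412 -1.872
8 3 -9.867 5.560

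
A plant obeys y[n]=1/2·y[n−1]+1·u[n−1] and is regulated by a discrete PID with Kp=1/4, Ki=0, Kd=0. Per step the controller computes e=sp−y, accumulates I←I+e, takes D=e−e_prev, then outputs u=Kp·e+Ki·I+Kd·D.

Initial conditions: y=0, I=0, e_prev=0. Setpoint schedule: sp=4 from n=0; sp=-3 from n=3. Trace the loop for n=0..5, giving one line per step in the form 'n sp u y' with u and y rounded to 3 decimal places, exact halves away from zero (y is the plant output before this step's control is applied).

0 4 1.000 0.000
1 4 0.750 1.000
2 4 0.688 1.250
3 -3 -1.078 1.313
4 -3 -0.645 -0.422
5 -3 -0.536 -0.855

(exact arithmetic carried between steps; '≈' marks a value shown rounded to 6 d.p. or computed from one; I and e_prev carry over from the previous line; the table rounds u and y to 3 d.p., halves away from zero)
n=0: y=0, sp=4, e=sp−y=4; I=4, D=e−e_prev=4; u=1/4·4+0·4+0·4=1; next y=1/2·0+1·1=1
n=1: y=1, sp=4, e=sp−y=3; I=7, D=e−e_prev=-1; u=1/4·3+0·7+0·(-1)=0.75; next y=1/2·1+1·0.75=1.25
n=2: y=1.25, sp=4, e=sp−y=2.75; I=9.75, D=e−e_prev=-0.25; u=1/4·2.75+0·9.75+0·(-0.25)=0.6875; next y=1/2·1.25+1·0.6875=1.3125
n=3: y=1.3125, sp=-3, e=sp−y=-4.3125; I=5.4375, D=e−e_prev=-7.0625; u=1/4·(-4.3125)+0·5.4375+0·(-7.0625)=-1.078125; next y=1/2·1.3125+1·(-1.078125)=-0.421875
n=4: y=-0.421875, sp=-3, e=sp−y=-2.578125; I=2.859375, D=e−e_prev=1.734375; u=1/4·(-2.578125)+0·2.859375+0·1.734375≈-0.644531; next y=1/2·(-0.421875)+1·(-0.644531)≈-0.855469
n=5: y≈-0.855469, sp=-3, e=sp−y≈-2.144531; I≈0.714844, D=e−e_prev≈0.433594; u=1/4·(-2.144531)+0·0.714844+0·0.433594≈-0.536133; next y=1/2·(-0.855469)+1·(-0.536133)≈-0.963867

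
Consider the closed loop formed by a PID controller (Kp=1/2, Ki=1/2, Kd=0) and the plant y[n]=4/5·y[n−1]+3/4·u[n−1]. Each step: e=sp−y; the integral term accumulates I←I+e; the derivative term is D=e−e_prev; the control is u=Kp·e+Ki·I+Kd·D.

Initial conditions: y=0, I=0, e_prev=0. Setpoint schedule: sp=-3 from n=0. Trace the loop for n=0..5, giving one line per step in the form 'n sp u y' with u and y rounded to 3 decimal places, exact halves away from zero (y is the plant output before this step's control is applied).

(exact arithmetic carried between steps; '≈' marks a value shown rounded to 6 d.p. or computed from one; I and e_prev carry over from the previous line; the table rounds u and y to 3 d.p., halves away from zero)
n=0: y=0, sp=-3, e=sp−y=-3; I=-3, D=e−e_prev=-3; u=1/2·(-3)+1/2·(-3)+0·(-3)=-3; next y=4/5·0+3/4·(-3)=-2.25
n=1: y=-2.25, sp=-3, e=sp−y=-0.75; I=-3.75, D=e−e_prev=2.25; u=1/2·(-0.75)+1/2·(-3.75)+0·2.25=-2.25; next y=4/5·(-2.25)+3/4·(-2.25)=-3.4875
n=2: y=-3.4875, sp=-3, e=sp−y=0.4875; I=-3.2625, D=e−e_prev=1.2375; u=1/2·0.4875+1/2·(-3.2625)+0·1.2375=-1.3875; next y=4/5·(-3.4875)+3/4·(-1.3875)=-3.830625
n=3: y=-3.830625, sp=-3, e=sp−y=0.830625; I=-2.431875, D=e−e_prev=0.343125; u=1/2·0.830625+1/2·(-2.431875)+0·0.343125=-0.800625; next y=4/5·(-3.830625)+3/4·(-0.800625)≈-3.664969
n=4: y≈-3.664969, sp=-3, e=sp−y≈0.664969; I≈-1.766906, D=e−e_prev≈-0.165656; u=1/2·0.664969+1/2·(-1.766906)+0·(-0.165656)≈-0.550969; next y=4/5·(-3.664969)+3/4·(-0.550969)≈-3.345202
n=5: y≈-3.345202, sp=-3, e=sp−y≈0.345202; I≈-1.421705, D=e−e_prev≈-0.319767; u=1/2·0.345202+1/2·(-1.421705)+0·(-0.319767)≈-0.538252; next y=4/5·(-3.345202)+3/4·(-0.538252)≈-3.079850

0 -3 -3.000 0.000
1 -3 -2.250 -2.250
2 -3 -1.388 -3.488
3 -3 -0.801 -3.831
4 -3 -0.551 -3.665
5 -3 -0.538 -3.345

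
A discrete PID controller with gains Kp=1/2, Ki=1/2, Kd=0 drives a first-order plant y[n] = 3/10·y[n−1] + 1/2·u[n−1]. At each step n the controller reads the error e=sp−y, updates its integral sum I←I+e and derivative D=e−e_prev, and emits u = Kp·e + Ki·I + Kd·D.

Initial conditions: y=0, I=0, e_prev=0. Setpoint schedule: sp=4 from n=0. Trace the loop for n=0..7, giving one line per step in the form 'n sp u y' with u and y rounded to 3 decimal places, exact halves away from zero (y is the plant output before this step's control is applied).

(exact arithmetic carried between steps; '≈' marks a value shown rounded to 6 d.p. or computed from one; I and e_prev carry over from the previous line; the table rounds u and y to 3 d.p., halves away from zero)
n=0: y=0, sp=4, e=sp−y=4; I=4, D=e−e_prev=4; u=1/2·4+1/2·4+0·4=4; next y=3/10·0+1/2·4=2
n=1: y=2, sp=4, e=sp−y=2; I=6, D=e−e_prev=-2; u=1/2·2+1/2·6+0·(-2)=4; next y=3/10·2+1/2·4=2.6
n=2: y=2.6, sp=4, e=sp−y=1.4; I=7.4, D=e−e_prev=-0.6; u=1/2·1.4+1/2·7.4+0·(-0.6)=4.4; next y=3/10·2.6+1/2·4.4=2.98
n=3: y=2.98, sp=4, e=sp−y=1.02; I=8.42, D=e−e_prev=-0.38; u=1/2·1.02+1/2·8.42+0·(-0.38)=4.72; next y=3/10·2.98+1/2·4.72=3.254
n=4: y=3.254, sp=4, e=sp−y=0.746; I=9.166, D=e−e_prev=-0.274; u=1/2·0.746+1/2·9.166+0·(-0.274)=4.956; next y=3/10·3.254+1/2·4.956=3.4542
n=5: y=3.4542, sp=4, e=sp−y=0.5458; I=9.7118, D=e−e_prev=-0.2002; u=1/2·0.5458+1/2·9.7118+0·(-0.2002)=5.1288; next y=3/10·3.4542+1/2·5.1288=3.60066
n=6: y=3.60066, sp=4, e=sp−y=0.39934; I=10.11114, D=e−e_prev=-0.14646; u=1/2·0.39934+1/2·10.11114+0·(-0.14646)=5.25524; next y=3/10·3.60066+1/2·5.25524=3.707818
n=7: y=3.707818, sp=4, e=sp−y=0.292182; I=10.403322, D=e−e_prev=-0.107158; u=1/2·0.292182+1/2·10.403322+0·(-0.107158)=5.347752; next y=3/10·3.707818+1/2·5.347752≈3.786221

0 4 4.000 0.000
1 4 4.000 2.000
2 4 4.400 2.600
3 4 4.720 2.980
4 4 4.956 3.254
5 4 5.129 3.454
6 4 5.255 3.601
7 4 5.348 3.708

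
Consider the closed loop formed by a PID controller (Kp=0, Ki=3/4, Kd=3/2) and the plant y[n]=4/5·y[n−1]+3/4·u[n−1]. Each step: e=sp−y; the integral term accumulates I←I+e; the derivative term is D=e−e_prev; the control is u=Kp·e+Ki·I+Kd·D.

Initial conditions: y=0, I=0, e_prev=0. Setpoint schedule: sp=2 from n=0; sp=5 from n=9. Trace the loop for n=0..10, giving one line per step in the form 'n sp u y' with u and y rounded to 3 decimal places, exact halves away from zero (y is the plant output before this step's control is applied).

(exact arithmetic carried between steps; '≈' marks a value shown rounded to 6 d.p. or computed from one; I and e_prev carry over from the previous line; the table rounds u and y to 3 d.p., halves away from zero)
n=0: y=0, sp=2, e=sp−y=2; I=2, D=e−e_prev=2; u=0·2+3/4·2+3/2·2=4.5; next y=4/5·0+3/4·4.5=3.375
n=1: y=3.375, sp=2, e=sp−y=-1.375; I=0.625, D=e−e_prev=-3.375; u=0·(-1.375)+3/4·0.625+3/2·(-3.375)=-4.59375; next y=4/5·3.375+3/4·(-4.59375)≈-0.745313
n=2: y≈-0.745313, sp=2, e=sp−y≈2.745313; I≈3.370313, D=e−e_prev≈4.120313; u=0·2.745313+3/4·3.370313+3/2·4.120313≈8.708203; next y=4/5·(-0.745313)+3/4·8.708203≈5.934902
n=3: y≈5.934902, sp=2, e=sp−y≈-3.934902; I≈-0.564590, D=e−e_prev≈-6.680215; u=0·(-3.934902)+3/4·(-0.564590)+3/2·(-6.680215)≈-10.443765; next y=4/5·5.934902+3/4·(-10.443765)≈-3.084902
n=4: y≈-3.084902, sp=2, e=sp−y≈5.084902; I≈4.520312, D=e−e_prev≈9.019804; u=0·5.084902+3/4·4.520312+3/2·9.019804≈16.919940; next y=4/5·(-3.084902)+3/4·16.919940≈10.222034
n=5: y≈10.222034, sp=2, e=sp−y≈-8.222034; I≈-3.701722, D=e−e_prev≈-13.306935; u=0·(-8.222034)+3/4·(-3.701722)+3/2·(-13.306935)≈-22.736694; next y=4/5·10.222034+3/4·(-22.736694)≈-8.874894
n=6: y≈-8.874894, sp=2, e=sp−y≈10.874894; I≈7.173172, D=e−e_prev≈19.096927; u=0·10.874894+3/4·7.173172+3/2·19.096927≈34.025270; next y=4/5·(-8.874894)+3/4·34.025270≈18.419037
n=7: y≈18.419037, sp=2, e=sp−y≈-16.419037; I≈-9.245865, D=e−e_prev≈-27.293931; u=0·(-16.419037)+3/4·(-9.245865)+3/2·(-27.293931)≈-47.875296; next y=4/5·18.419037+3/4·(-47.875296)≈-21.171242
n=8: y≈-21.171242, sp=2, e=sp−y≈23.171242; I≈13.925376, D=e−e_prev≈39.590279; u=0·23.171242+3/4·13.925376+3/2·39.590279≈69.829451; next y=4/5·(-21.171242)+3/4·69.829451≈35.435095
n=9: y≈35.435095, sp=5, e=sp−y≈-30.435095; I≈-16.509718, D=e−e_prev≈-53.606337; u=0·(-30.435095)+3/4·(-16.509718)+3/2·(-53.606337)≈-92.791794; next y=4/5·35.435095+3/4·(-92.791794)≈-41.245770
n=10: y≈-41.245770, sp=5, e=sp−y≈46.245770; I≈29.736051, D=e−e_prev≈76.680865; u=0·46.245770+3/4·29.736051+3/2·76.680865≈137.323335; next y=4/5·(-41.245770)+3/4·137.323335≈69.995886

0 2 4.500 0.000
1 2 -4.594 3.375
2 2 8.708 -0.745
3 2 -10.444 5.935
4 2 16.920 -3.085
5 2 -22.737 10.222
6 2 34.025 -8.875
7 2 -47.875 18.419
8 2 69.829 -21.171
9 5 -92.792 35.435
10 5 137.323 -41.246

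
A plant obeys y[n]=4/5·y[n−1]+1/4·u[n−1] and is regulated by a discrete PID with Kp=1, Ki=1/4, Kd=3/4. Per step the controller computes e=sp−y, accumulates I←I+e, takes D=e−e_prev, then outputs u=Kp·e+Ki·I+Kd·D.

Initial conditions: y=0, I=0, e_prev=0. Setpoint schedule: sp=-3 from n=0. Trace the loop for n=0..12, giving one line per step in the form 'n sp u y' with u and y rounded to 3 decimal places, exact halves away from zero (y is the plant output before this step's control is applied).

0 -3 -6.000 0.000
1 -3 -1.500 -1.500
2 -3 -2.850 -1.575
3 -3 -2.468 -1.973
4 -3 -2.578 -2.195
5 -3 -2.535 -2.400
6 -3 -2.532 -2.554
7 -3 -2.514 -2.676
8 -3 -2.500 -2.769
9 -3 -2.485 -2.841
10 -3 -2.472 -2.894
11 -3 -2.460 -2.933
12 -3 -2.449 -2.961

(exact arithmetic carried between steps; '≈' marks a value shown rounded to 6 d.p. or computed from one; I and e_prev carry over from the previous line; the table rounds u and y to 3 d.p., halves away from zero)
n=0: y=0, sp=-3, e=sp−y=-3; I=-3, D=e−e_prev=-3; u=1·(-3)+1/4·(-3)+3/4·(-3)=-6; next y=4/5·0+1/4·(-6)=-1.5
n=1: y=-1.5, sp=-3, e=sp−y=-1.5; I=-4.5, D=e−e_prev=1.5; u=1·(-1.5)+1/4·(-4.5)+3/4·1.5=-1.5; next y=4/5·(-1.5)+1/4·(-1.5)=-1.575
n=2: y=-1.575, sp=-3, e=sp−y=-1.425; I=-5.925, D=e−e_prev=0.075; u=1·(-1.425)+1/4·(-5.925)+3/4·0.075=-2.85; next y=4/5·(-1.575)+1/4·(-2.85)=-1.9725
n=3: y=-1.9725, sp=-3, e=sp−y=-1.0275; I=-6.9525, D=e−e_prev=0.3975; u=1·(-1.0275)+1/4·(-6.9525)+3/4·0.3975=-2.4675; next y=4/5·(-1.9725)+1/4·(-2.4675)=-2.194875
n=4: y=-2.194875, sp=-3, e=sp−y=-0.805125; I=-7.757625, D=e−e_prev=0.222375; u=1·(-0.805125)+1/4·(-7.757625)+3/4·0.222375=-2.57775; next y=4/5·(-2.194875)+1/4·(-2.57775)≈-2.400338
n=5: y≈-2.400338, sp=-3, e=sp−y≈-0.599663; I≈-8.357288, D=e−e_prev≈0.205463; u=1·(-0.599663)+1/4·(-8.357288)+3/4·0.205463≈-2.534888; next y=4/5·(-2.400338)+1/4·(-2.534888)≈-2.553992
n=6: y≈-2.553992, sp=-3, e=sp−y≈-0.446008; I≈-8.803296, D=e−e_prev≈0.153654; u=1·(-0.446008)+1/4·(-8.803296)+3/4·0.153654≈-2.531591; next y=4/5·(-2.553992)+1/4·(-2.531591)≈-2.676091
n=7: y≈-2.676091, sp=-3, e=sp−y≈-0.323909; I≈-9.127204, D=e−e_prev≈0.122099; u=1·(-0.323909)+1/4·(-9.127204)+3/4·0.122099≈-2.514135; next y=4/5·(-2.676091)+1/4·(-2.514135)≈-2.769407
n=8: y≈-2.769407, sp=-3, e=sp−y≈-0.230593; I≈-9.357797, D=e−e_prev≈0.093316; u=1·(-0.230593)+1/4·(-9.357797)+3/4·0.093316≈-2.500056; next y=4/5·(-2.769407)+1/4·(-2.500056)≈-2.840539
n=9: y≈-2.840539, sp=-3, e=sp−y≈-0.159461; I≈-9.517258, D=e−e_prev≈0.071133; u=1·(-0.159461)+1/4·(-9.517258)+3/4·0.071133≈-2.485426; next y=4/5·(-2.840539)+1/4·(-2.485426)≈-2.893788
n=10: y≈-2.893788, sp=-3, e=sp−y≈-0.106212; I≈-9.623470, D=e−e_prev≈0.053249; u=1·(-0.106212)+1/4·(-9.623470)+3/4·0.053249≈-2.472143; next y=4/5·(-2.893788)+1/4·(-2.472143)≈-2.933066
n=11: y≈-2.933066, sp=-3, e=sp−y≈-0.066934; I≈-9.690404, D=e−e_prev≈0.039278; u=1·(-0.066934)+1/4·(-9.690404)+3/4·0.039278≈-2.460076; next y=4/5·(-2.933066)+1/4·(-2.460076)≈-2.961472
n=12: y≈-2.961472, sp=-3, e=sp−y≈-0.038528; I≈-9.728932, D=e−e_prev≈0.028406; u=1·(-0.038528)+1/4·(-9.728932)+3/4·0.028406≈-2.449457; next y=4/5·(-2.961472)+1/4·(-2.449457)≈-2.981542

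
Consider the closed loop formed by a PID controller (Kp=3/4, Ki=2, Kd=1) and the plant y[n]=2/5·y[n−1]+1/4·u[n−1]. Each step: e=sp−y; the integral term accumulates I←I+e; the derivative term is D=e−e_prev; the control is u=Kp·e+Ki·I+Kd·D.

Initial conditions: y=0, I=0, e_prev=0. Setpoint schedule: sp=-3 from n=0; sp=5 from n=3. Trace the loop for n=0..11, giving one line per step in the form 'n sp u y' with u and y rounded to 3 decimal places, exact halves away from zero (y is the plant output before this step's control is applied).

0 -3 -11.250 0.000
1 -3 -3.703 -2.813
2 -3 -9.747 -2.051
3 5 23.640 -3.257
4 5 1.457 4.607
5 5 19.107 2.207
6 5 9.346 5.660
7 5 15.452 4.600
8 5 11.057 5.703
9 5 13.219 5.045
10 5 11.430 5.323
11 5 12.323 4.987

(exact arithmetic carried between steps; '≈' marks a value shown rounded to 6 d.p. or computed from one; I and e_prev carry over from the previous line; the table rounds u and y to 3 d.p., halves away from zero)
n=0: y=0, sp=-3, e=sp−y=-3; I=-3, D=e−e_prev=-3; u=3/4·(-3)+2·(-3)+1·(-3)=-11.25; next y=2/5·0+1/4·(-11.25)=-2.8125
n=1: y=-2.8125, sp=-3, e=sp−y=-0.1875; I=-3.1875, D=e−e_prev=2.8125; u=3/4·(-0.1875)+2·(-3.1875)+1·2.8125=-3.703125; next y=2/5·(-2.8125)+1/4·(-3.703125)≈-2.050781
n=2: y≈-2.050781, sp=-3, e=sp−y≈-0.949219; I≈-4.136719, D=e−e_prev≈-0.761719; u=3/4·(-0.949219)+2·(-4.136719)+1·(-0.761719)≈-9.747070; next y=2/5·(-2.050781)+1/4·(-9.747070)≈-3.257080
n=3: y≈-3.257080, sp=5, e=sp−y≈8.257080; I≈4.120361, D=e−e_prev≈9.206299; u=3/4·8.257080+2·4.120361+1·9.206299≈23.639832; next y=2/5·(-3.257080)+1/4·23.639832≈4.607126
n=4: y≈4.607126, sp=5, e=sp−y≈0.392874; I≈4.513235, D=e−e_prev≈-7.864206; u=3/4·0.392874+2·4.513235+1·(-7.864206)≈1.456921; next y=2/5·4.607126+1/4·1.456921≈2.207080
n=5: y≈2.207080, sp=5, e=sp−y≈2.792920; I≈7.306155, D=e−e_prev≈2.400045; u=3/4·2.792920+2·7.306155+1·2.400045≈19.107045; next y=2/5·2.207080+1/4·19.107045≈5.659593
n=6: y≈5.659593, sp=5, e=sp−y≈-0.659593; I≈6.646562, D=e−e_prev≈-3.452513; u=3/4·(-0.659593)+2·6.646562+1·(-3.452513)≈9.345915; next y=2/5·5.659593+1/4·9.345915≈4.600316
n=7: y≈4.600316, sp=5, e=sp−y≈0.399684; I≈7.046245, D=e−e_prev≈1.059277; u=3/4·0.399684+2·7.046245+1·1.059277≈15.451531; next y=2/5·4.600316+1/4·15.451531≈5.703009
n=8: y≈5.703009, sp=5, e=sp−y≈-0.703009; I≈6.343236, D=e−e_prev≈-1.102693; u=3/4·(-0.703009)+2·6.343236+1·(-1.102693)≈11.056522; next y=2/5·5.703009+1/4·11.056522≈5.045334
n=9: y≈5.045334, sp=5, e=sp−y≈-0.045334; I≈6.297902, D=e−e_prev≈0.657675; u=3/4·(-0.045334)+2·6.297902+1·0.657675≈13.219478; next y=2/5·5.045334+1/4·13.219478≈5.323003
n=10: y≈5.323003, sp=5, e=sp−y≈-0.323003; I≈5.974899, D=e−e_prev≈-0.277669; u=3/4·(-0.323003)+2·5.974899+1·(-0.277669)≈11.429876; next y=2/5·5.323003+1/4·11.429876≈4.986670
n=11: y≈4.986670, sp=5, e=sp−y≈0.013330; I≈5.988228, D=e−e_prev≈0.336333; u=3/4·0.013330+2·5.988228+1·0.336333≈12.322787; next y=2/5·4.986670+1/4·12.322787≈5.075365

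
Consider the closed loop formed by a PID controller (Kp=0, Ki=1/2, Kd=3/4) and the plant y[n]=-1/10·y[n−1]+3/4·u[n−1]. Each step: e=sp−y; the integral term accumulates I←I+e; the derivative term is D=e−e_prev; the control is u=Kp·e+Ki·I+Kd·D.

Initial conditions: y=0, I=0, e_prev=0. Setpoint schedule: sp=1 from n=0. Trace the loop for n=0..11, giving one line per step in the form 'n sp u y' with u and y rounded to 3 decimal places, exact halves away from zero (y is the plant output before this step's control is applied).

(exact arithmetic carried between steps; '≈' marks a value shown rounded to 6 d.p. or computed from one; I and e_prev carry over from the previous line; the table rounds u and y to 3 d.p., halves away from zero)
n=0: y=0, sp=1, e=sp−y=1; I=1, D=e−e_prev=1; u=0·1+1/2·1+3/4·1=1.25; next y=-1/10·0+3/4·1.25=0.9375
n=1: y=0.9375, sp=1, e=sp−y=0.0625; I=1.0625, D=e−e_prev=-0.9375; u=0·0.0625+1/2·1.0625+3/4·(-0.9375)=-0.171875; next y=-1/10·0.9375+3/4·(-0.171875)≈-0.222656
n=2: y≈-0.222656, sp=1, e=sp−y≈1.222656; I≈2.285156, D=e−e_prev≈1.160156; u=0·1.222656+1/2·2.285156+3/4·1.160156≈2.012695; next y=-1/10·(-0.222656)+3/4·2.012695≈1.531787
n=3: y≈1.531787, sp=1, e=sp−y≈-0.531787; I≈1.753369, D=e−e_prev≈-1.754443; u=0·(-0.531787)+1/2·1.753369+3/4·(-1.754443)≈-0.439148; next y=-1/10·1.531787+3/4·(-0.439148)≈-0.482540
n=4: y≈-0.482540, sp=1, e=sp−y≈1.482540; I≈3.235909, D=e−e_prev≈2.014327; u=0·1.482540+1/2·3.235909+3/4·2.014327≈3.128699; next y=-1/10·(-0.482540)+3/4·3.128699≈2.394779
n=5: y≈2.394779, sp=1, e=sp−y≈-1.394779; I≈1.841130, D=e−e_prev≈-2.877318; u=0·(-1.394779)+1/2·1.841130+3/4·(-2.877318)≈-1.237424; next y=-1/10·2.394779+3/4·(-1.237424)≈-1.167546
n=6: y≈-1.167546, sp=1, e=sp−y≈2.167546; I≈4.008676, D=e−e_prev≈3.562324; u=0·2.167546+1/2·4.008676+3/4·3.562324≈4.676081; next y=-1/10·(-1.167546)+3/4·4.676081≈3.623815
n=7: y≈3.623815, sp=1, e=sp−y≈-2.623815; I≈1.384860, D=e−e_prev≈-4.791361; u=0·(-2.623815)+1/2·1.384860+3/4·(-4.791361)≈-2.901090; next y=-1/10·3.623815+3/4·(-2.901090)≈-2.538199
n=8: y≈-2.538199, sp=1, e=sp−y≈3.538199; I≈4.923060, D=e−e_prev≈6.162015; u=0·3.538199+1/2·4.923060+3/4·6.162015≈7.083041; next y=-1/10·(-2.538199)+3/4·7.083041≈5.566101
n=9: y≈5.566101, sp=1, e=sp−y≈-4.566101; I≈0.356959, D=e−e_prev≈-8.104300; u=0·(-4.566101)+1/2·0.356959+3/4·(-8.104300)≈-5.899745; next y=-1/10·5.566101+3/4·(-5.899745)≈-4.981419
n=10: y≈-4.981419, sp=1, e=sp−y≈5.981419; I≈6.338378, D=e−e_prev≈10.547520; u=0·5.981419+1/2·6.338378+3/4·10.547520≈11.079829; next y=-1/10·(-4.981419)+3/4·11.079829≈8.808014
n=11: y≈8.808014, sp=1, e=sp−y≈-7.808014; I≈-1.469635, D=e−e_prev≈-13.789433; u=0·(-7.808014)+1/2·(-1.469635)+3/4·(-13.789433)≈-11.076892; next y=-1/10·8.808014+3/4·(-11.076892)≈-9.188470

0 1 1.250 0.000
1 1 -0.172 0.938
2 1 2.013 -0.223
3 1 -0.439 1.532
4 1 3.129 -0.483
5 1 -1.237 2.395
6 1 4.676 -1.168
7 1 -2.901 3.624
8 1 7.083 -2.538
9 1 -5.900 5.566
10 1 11.080 -4.981
11 1 -11.077 8.808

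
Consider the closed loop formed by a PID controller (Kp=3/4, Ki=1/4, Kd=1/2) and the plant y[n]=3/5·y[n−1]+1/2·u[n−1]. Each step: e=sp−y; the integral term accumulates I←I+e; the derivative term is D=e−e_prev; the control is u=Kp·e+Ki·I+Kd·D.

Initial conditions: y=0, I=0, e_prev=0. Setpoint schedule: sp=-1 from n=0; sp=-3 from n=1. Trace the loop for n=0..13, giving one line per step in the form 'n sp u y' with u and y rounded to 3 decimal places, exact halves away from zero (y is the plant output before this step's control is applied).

(exact arithmetic carried between steps; '≈' marks a value shown rounded to 6 d.p. or computed from one; I and e_prev carry over from the previous line; the table rounds u and y to 3 d.p., halves away from zero)
n=0: y=0, sp=-1, e=sp−y=-1; I=-1, D=e−e_prev=-1; u=3/4·(-1)+1/4·(-1)+1/2·(-1)=-1.5; next y=3/5·0+1/2·(-1.5)=-0.75
n=1: y=-0.75, sp=-3, e=sp−y=-2.25; I=-3.25, D=e−e_prev=-1.25; u=3/4·(-2.25)+1/4·(-3.25)+1/2·(-1.25)=-3.125; next y=3/5·(-0.75)+1/2·(-3.125)=-2.0125
n=2: y=-2.0125, sp=-3, e=sp−y=-0.9875; I=-4.2375, D=e−e_prev=1.2625; u=3/4·(-0.9875)+1/4·(-4.2375)+1/2·1.2625=-1.16875; next y=3/5·(-2.0125)+1/2·(-1.16875)=-1.791875
n=3: y=-1.791875, sp=-3, e=sp−y=-1.208125; I=-5.445625, D=e−e_prev=-0.220625; u=3/4·(-1.208125)+1/4·(-5.445625)+1/2·(-0.220625)≈-2.377813; next y=3/5·(-1.791875)+1/2·(-2.377813)≈-2.264031
n=4: y≈-2.264031, sp=-3, e=sp−y≈-0.735969; I≈-6.181594, D=e−e_prev≈0.472156; u=3/4·(-0.735969)+1/4·(-6.181594)+1/2·0.472156≈-1.861297; next y=3/5·(-2.264031)+1/2·(-1.861297)≈-2.289067
n=5: y≈-2.289067, sp=-3, e=sp−y≈-0.710933; I≈-6.892527, D=e−e_prev≈0.025036; u=3/4·(-0.710933)+1/4·(-6.892527)+1/2·0.025036≈-2.243813; next y=3/5·(-2.289067)+1/2·(-2.243813)≈-2.495347
n=6: y≈-2.495347, sp=-3, e=sp−y≈-0.504653; I≈-7.397180, D=e−e_prev≈0.206280; u=3/4·(-0.504653)+1/4·(-7.397180)+1/2·0.206280≈-2.124645; next y=3/5·(-2.495347)+1/2·(-2.124645)≈-2.559531
n=7: y≈-2.559531, sp=-3, e=sp−y≈-0.440469; I≈-7.837649, D=e−e_prev≈0.064184; u=3/4·(-0.440469)+1/4·(-7.837649)+1/2·0.064184≈-2.257673; next y=3/5·(-2.559531)+1/2·(-2.257673)≈-2.664555
n=8: y≈-2.664555, sp=-3, e=sp−y≈-0.335445; I≈-8.173094, D=e−e_prev≈0.105024; u=3/4·(-0.335445)+1/4·(-8.173094)+1/2·0.105024≈-2.242346; next y=3/5·(-2.664555)+1/2·(-2.242346)≈-2.719906
n=9: y≈-2.719906, sp=-3, e=sp−y≈-0.280094; I≈-8.453189, D=e−e_prev≈0.055351; u=3/4·(-0.280094)+1/4·(-8.453189)+1/2·0.055351≈-2.295693; next y=3/5·(-2.719906)+1/2·(-2.295693)≈-2.779790
n=10: y≈-2.779790, sp=-3, e=sp−y≈-0.220210; I≈-8.673399, D=e−e_prev≈0.059884; u=3/4·(-0.220210)+1/4·(-8.673399)+1/2·0.059884≈-2.303566; next y=3/5·(-2.779790)+1/2·(-2.303566)≈-2.819657
n=11: y≈-2.819657, sp=-3, e=sp−y≈-0.180343; I≈-8.853743, D=e−e_prev≈0.039867; u=3/4·(-0.180343)+1/4·(-8.853743)+1/2·0.039867≈-2.328760; next y=3/5·(-2.819657)+1/2·(-2.328760)≈-2.856174
n=12: y≈-2.856174, sp=-3, e=sp−y≈-0.143826; I≈-8.997569, D=e−e_prev≈0.036517; u=3/4·(-0.143826)+1/4·(-8.997569)+1/2·0.036517≈-2.339003; next y=3/5·(-2.856174)+1/2·(-2.339003)≈-2.883206
n=13: y≈-2.883206, sp=-3, e=sp−y≈-0.116794; I≈-9.114363, D=e−e_prev≈0.027032; u=3/4·(-0.116794)+1/4·(-9.114363)+1/2·0.027032≈-2.352670; next y=3/5·(-2.883206)+1/2·(-2.352670)≈-2.906259

0 -1 -1.500 0.000
1 -3 -3.125 -0.750
2 -3 -1.169 -2.013
3 -3 -2.378 -1.792
4 -3 -1.861 -2.264
5 -3 -2.244 -2.289
6 -3 -2.125 -2.495
7 -3 -2.258 -2.560
8 -3 -2.242 -2.665
9 -3 -2.296 -2.720
10 -3 -2.304 -2.780
11 -3 -2.329 -2.820
12 -3 -2.339 -2.856
13 -3 -2.353 -2.883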